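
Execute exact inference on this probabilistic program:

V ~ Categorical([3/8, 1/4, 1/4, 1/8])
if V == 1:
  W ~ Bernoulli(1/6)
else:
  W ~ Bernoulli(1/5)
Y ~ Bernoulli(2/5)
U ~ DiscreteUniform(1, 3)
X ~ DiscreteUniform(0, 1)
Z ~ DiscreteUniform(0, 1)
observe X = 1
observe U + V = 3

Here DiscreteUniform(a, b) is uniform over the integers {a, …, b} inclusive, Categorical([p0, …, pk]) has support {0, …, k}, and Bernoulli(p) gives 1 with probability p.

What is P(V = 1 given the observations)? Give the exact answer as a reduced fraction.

Enumerate traces; 24 have nonzero weight after conditioning:
  (V=0, W=0, Y=0, U=3, X=1, Z=0) weight 3/200
  (V=0, W=0, Y=0, U=3, X=1, Z=1) weight 3/200
  (V=0, W=0, Y=1, U=3, X=1, Z=0) weight 1/100
  (V=0, W=0, Y=1, U=3, X=1, Z=1) weight 1/100
  (V=0, W=1, Y=0, U=3, X=1, Z=0) weight 3/800
  (V=0, W=1, Y=0, U=3, X=1, Z=1) weight 3/800
  (V=0, W=1, Y=1, U=3, X=1, Z=0) weight 1/400
  (V=0, W=1, Y=1, U=3, X=1, Z=1) weight 1/400
  (V=1, W=0, Y=0, U=2, X=1, Z=0) weight 1/96
  (V=2, W=0, Y=0, U=1, X=1, Z=0) weight 1/100
  … 14 more
Group by V:
  weight(V=0) = 1/16
  weight(V=1) = 1/24
  weight(V=2) = 1/24
Total weight = 1/16 + 1/24 + 1/24 = 7/48
P(V=0 | obs) = 1/16 / 7/48 = 3/7
P(V=1 | obs) = 1/24 / 7/48 = 2/7
P(V=2 | obs) = 1/24 / 7/48 = 2/7

P(V = 1 | obs) = 2/7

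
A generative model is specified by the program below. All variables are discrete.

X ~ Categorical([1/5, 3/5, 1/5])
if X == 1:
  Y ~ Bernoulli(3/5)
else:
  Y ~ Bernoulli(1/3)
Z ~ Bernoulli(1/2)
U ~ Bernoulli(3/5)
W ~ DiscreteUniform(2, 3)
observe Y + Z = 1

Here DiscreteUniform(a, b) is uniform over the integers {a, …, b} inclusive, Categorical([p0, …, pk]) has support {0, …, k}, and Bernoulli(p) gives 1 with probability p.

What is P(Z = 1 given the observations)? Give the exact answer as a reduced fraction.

Enumerate traces; 24 have nonzero weight after conditioning:
  (X=0, Y=0, Z=1, U=0, W=2) weight 1/75
  (X=0, Y=0, Z=1, U=0, W=3) weight 1/75
  (X=0, Y=0, Z=1, U=1, W=2) weight 1/50
  (X=0, Y=0, Z=1, U=1, W=3) weight 1/50
  (X=0, Y=1, Z=0, U=0, W=2) weight 1/150
  (X=0, Y=1, Z=0, U=0, W=3) weight 1/150
  (X=0, Y=1, Z=0, U=1, W=2) weight 1/100
  (X=0, Y=1, Z=0, U=1, W=3) weight 1/100
  … 16 more
Group by Z:
  weight(Z=0) = 37/150
  weight(Z=1) = 19/75
Total weight = 37/150 + 19/75 = 1/2
P(Z=0 | obs) = 37/150 / 1/2 = 37/75
P(Z=1 | obs) = 19/75 / 1/2 = 38/75

P(Z = 1 | obs) = 38/75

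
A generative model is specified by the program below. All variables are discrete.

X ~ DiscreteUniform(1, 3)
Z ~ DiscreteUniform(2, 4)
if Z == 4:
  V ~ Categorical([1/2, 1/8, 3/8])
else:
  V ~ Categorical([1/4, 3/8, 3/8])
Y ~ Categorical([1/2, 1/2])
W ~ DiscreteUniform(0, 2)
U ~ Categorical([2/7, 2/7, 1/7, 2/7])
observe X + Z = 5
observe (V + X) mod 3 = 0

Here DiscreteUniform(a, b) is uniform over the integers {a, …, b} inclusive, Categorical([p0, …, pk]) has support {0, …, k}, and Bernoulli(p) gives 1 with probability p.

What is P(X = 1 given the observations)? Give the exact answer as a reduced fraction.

P(X = 1 | obs) = 3/8

Enumerate traces; 72 have nonzero weight after conditioning:
  (X=1, Z=4, V=2, Y=0, W=0, U=0) weight 1/504
  (X=1, Z=4, V=2, Y=0, W=0, U=1) weight 1/504
  (X=1, Z=4, V=2, Y=0, W=0, U=2) weight 1/1008
  (X=1, Z=4, V=2, Y=0, W=0, U=3) weight 1/504
  (X=1, Z=4, V=2, Y=0, W=1, U=0) weight 1/504
  (X=1, Z=4, V=2, Y=0, W=1, U=1) weight 1/504
  (X=1, Z=4, V=2, Y=0, W=1, U=2) weight 1/1008
  (X=1, Z=4, V=2, Y=0, W=1, U=3) weight 1/504
  (X=2, Z=3, V=1, Y=0, W=0, U=0) weight 1/504
  (X=3, Z=2, V=0, Y=0, W=0, U=0) weight 1/756
  … 62 more
Group by X:
  weight(X=1) = 1/24
  weight(X=2) = 1/24
  weight(X=3) = 1/36
Total weight = 1/24 + 1/24 + 1/36 = 1/9
P(X=1 | obs) = 1/24 / 1/9 = 3/8
P(X=2 | obs) = 1/24 / 1/9 = 3/8
P(X=3 | obs) = 1/36 / 1/9 = 1/4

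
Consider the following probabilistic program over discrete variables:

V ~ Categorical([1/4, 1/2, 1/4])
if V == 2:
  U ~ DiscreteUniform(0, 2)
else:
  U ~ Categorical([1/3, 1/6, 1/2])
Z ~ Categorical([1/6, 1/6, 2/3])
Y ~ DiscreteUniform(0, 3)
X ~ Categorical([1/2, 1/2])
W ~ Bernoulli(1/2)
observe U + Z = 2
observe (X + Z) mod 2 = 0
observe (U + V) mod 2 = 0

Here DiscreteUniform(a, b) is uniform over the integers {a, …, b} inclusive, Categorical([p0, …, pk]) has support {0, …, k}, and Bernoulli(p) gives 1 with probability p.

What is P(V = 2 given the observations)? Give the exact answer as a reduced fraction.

Enumerate traces; 40 have nonzero weight after conditioning:
  (V=0, U=0, Z=2, Y=0, X=0, W=0) weight 1/288
  (V=0, U=0, Z=2, Y=0, X=0, W=1) weight 1/288
  (V=0, U=0, Z=2, Y=1, X=0, W=0) weight 1/288
  (V=0, U=0, Z=2, Y=1, X=0, W=1) weight 1/288
  (V=0, U=0, Z=2, Y=2, X=0, W=0) weight 1/288
  (V=0, U=0, Z=2, Y=2, X=0, W=1) weight 1/288
  (V=0, U=0, Z=2, Y=3, X=0, W=0) weight 1/288
  (V=0, U=0, Z=2, Y=3, X=0, W=1) weight 1/288
  (V=1, U=1, Z=1, Y=0, X=1, W=0) weight 1/1152
  (V=2, U=0, Z=2, Y=0, X=0, W=0) weight 1/288
  … 30 more
Group by V:
  weight(V=0) = 11/288
  weight(V=1) = 1/144
  weight(V=2) = 5/144
Total weight = 11/288 + 1/144 + 5/144 = 23/288
P(V=0 | obs) = 11/288 / 23/288 = 11/23
P(V=1 | obs) = 1/144 / 23/288 = 2/23
P(V=2 | obs) = 5/144 / 23/288 = 10/23

P(V = 2 | obs) = 10/23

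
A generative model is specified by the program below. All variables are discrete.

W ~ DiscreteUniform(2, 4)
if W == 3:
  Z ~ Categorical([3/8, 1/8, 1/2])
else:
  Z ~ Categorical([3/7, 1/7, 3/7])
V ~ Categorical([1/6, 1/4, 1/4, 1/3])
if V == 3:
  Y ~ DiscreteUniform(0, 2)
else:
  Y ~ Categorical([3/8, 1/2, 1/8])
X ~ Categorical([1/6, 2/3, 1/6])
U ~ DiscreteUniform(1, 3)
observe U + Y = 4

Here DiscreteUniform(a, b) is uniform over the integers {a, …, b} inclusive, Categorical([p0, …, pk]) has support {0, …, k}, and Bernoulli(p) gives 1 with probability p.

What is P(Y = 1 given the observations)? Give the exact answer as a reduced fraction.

Enumerate traces; 216 have nonzero weight after conditioning:
  (W=2, Z=0, V=0, Y=1, X=0, U=3) weight 1/1512
  (W=2, Z=0, V=0, Y=1, X=1, U=3) weight 1/378
  (W=2, Z=0, V=0, Y=1, X=2, U=3) weight 1/1512
  (W=2, Z=0, V=0, Y=2, X=0, U=2) weight 1/6048
  (W=2, Z=0, V=0, Y=2, X=1, U=2) weight 1/1512
  (W=2, Z=0, V=0, Y=2, X=2, U=2) weight 1/6048
  (W=2, Z=0, V=1, Y=1, X=0, U=3) weight 1/1008
  (W=2, Z=0, V=1, Y=1, X=1, U=3) weight 1/252
  … 208 more
Group by Y:
  weight(Y=1) = 4/27
  weight(Y=2) = 7/108
Total weight = 4/27 + 7/108 = 23/108
P(Y=1 | obs) = 4/27 / 23/108 = 16/23
P(Y=2 | obs) = 7/108 / 23/108 = 7/23

P(Y = 1 | obs) = 16/23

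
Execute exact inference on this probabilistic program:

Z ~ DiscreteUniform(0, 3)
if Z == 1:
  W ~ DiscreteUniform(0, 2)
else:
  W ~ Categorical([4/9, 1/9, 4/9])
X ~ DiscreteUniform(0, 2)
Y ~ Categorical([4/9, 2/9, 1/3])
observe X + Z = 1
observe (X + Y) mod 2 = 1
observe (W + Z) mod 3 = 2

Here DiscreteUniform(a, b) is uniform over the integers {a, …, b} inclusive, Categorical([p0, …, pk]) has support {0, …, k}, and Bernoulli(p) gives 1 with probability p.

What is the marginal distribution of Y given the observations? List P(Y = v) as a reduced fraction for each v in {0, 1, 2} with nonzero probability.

Enumerate traces; 3 have nonzero weight after conditioning:
  (Z=0, W=2, X=1, Y=0) weight 4/243
  (Z=0, W=2, X=1, Y=2) weight 1/81
  (Z=1, W=1, X=0, Y=1) weight 1/162
Group by Y:
  weight(Y=0) = 4/243
  weight(Y=1) = 1/162
  weight(Y=2) = 1/81
Total weight = 4/243 + 1/162 + 1/81 = 17/486
P(Y=0 | obs) = 4/243 / 17/486 = 8/17
P(Y=1 | obs) = 1/162 / 17/486 = 3/17
P(Y=2 | obs) = 1/81 / 17/486 = 6/17

P(Y=0) = 8/17, P(Y=1) = 3/17, P(Y=2) = 6/17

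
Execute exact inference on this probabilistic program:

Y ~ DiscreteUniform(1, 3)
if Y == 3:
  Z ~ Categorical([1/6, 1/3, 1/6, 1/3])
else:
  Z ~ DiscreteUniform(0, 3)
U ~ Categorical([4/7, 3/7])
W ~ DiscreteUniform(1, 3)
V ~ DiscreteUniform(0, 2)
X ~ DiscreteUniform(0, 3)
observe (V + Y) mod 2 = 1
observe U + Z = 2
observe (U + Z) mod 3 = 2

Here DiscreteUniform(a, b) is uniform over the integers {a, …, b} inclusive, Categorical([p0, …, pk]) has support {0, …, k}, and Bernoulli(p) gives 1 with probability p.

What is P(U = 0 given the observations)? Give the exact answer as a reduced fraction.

P(U = 0 | obs) = 52/103

Enumerate traces; 120 have nonzero weight after conditioning:
  (Y=1, Z=1, U=1, W=1, V=0, X=0) weight 1/1008
  (Y=1, Z=1, U=1, W=1, V=0, X=1) weight 1/1008
  (Y=1, Z=1, U=1, W=1, V=0, X=2) weight 1/1008
  (Y=1, Z=1, U=1, W=1, V=0, X=3) weight 1/1008
  (Y=1, Z=1, U=1, W=1, V=2, X=0) weight 1/1008
  (Y=1, Z=1, U=1, W=1, V=2, X=1) weight 1/1008
  (Y=1, Z=1, U=1, W=1, V=2, X=2) weight 1/1008
  (Y=1, Z=1, U=1, W=1, V=2, X=3) weight 1/1008
  (Y=1, Z=2, U=0, W=1, V=0, X=0) weight 1/756
  … 111 more
Group by U:
  weight(U=0) = 13/189
  weight(U=1) = 17/252
Total weight = 13/189 + 17/252 = 103/756
P(U=0 | obs) = 13/189 / 103/756 = 52/103
P(U=1 | obs) = 17/252 / 103/756 = 51/103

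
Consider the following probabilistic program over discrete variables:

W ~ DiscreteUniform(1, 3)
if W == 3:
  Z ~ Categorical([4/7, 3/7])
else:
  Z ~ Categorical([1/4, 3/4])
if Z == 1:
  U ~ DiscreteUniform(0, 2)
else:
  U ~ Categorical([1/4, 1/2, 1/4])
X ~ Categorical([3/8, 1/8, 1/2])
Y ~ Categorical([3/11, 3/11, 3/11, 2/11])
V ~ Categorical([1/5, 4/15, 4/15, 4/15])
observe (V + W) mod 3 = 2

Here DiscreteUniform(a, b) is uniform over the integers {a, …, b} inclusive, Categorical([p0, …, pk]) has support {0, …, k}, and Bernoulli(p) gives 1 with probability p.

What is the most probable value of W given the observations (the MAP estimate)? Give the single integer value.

Enumerate traces; 288 have nonzero weight after conditioning:
  (W=1, Z=0, U=0, X=0, Y=0, V=1) weight 1/1760
  (W=1, Z=0, U=0, X=0, Y=1, V=1) weight 1/1760
  (W=1, Z=0, U=0, X=0, Y=2, V=1) weight 1/1760
  (W=1, Z=0, U=0, X=0, Y=3, V=1) weight 1/2640
  (W=1, Z=0, U=0, X=1, Y=0, V=1) weight 1/5280
  (W=1, Z=0, U=0, X=1, Y=1, V=1) weight 1/5280
  (W=1, Z=0, U=0, X=1, Y=2, V=1) weight 1/5280
  (W=1, Z=0, U=0, X=1, Y=3, V=1) weight 1/7920
  (W=2, Z=0, U=0, X=0, Y=0, V=0) weight 3/7040
  (W=3, Z=0, U=0, X=0, Y=0, V=2) weight 1/770
  … 278 more
Group by W:
  weight(W=1) = 4/45
  weight(W=2) = 7/45
  weight(W=3) = 4/45
Total weight = 4/45 + 7/45 + 4/45 = 1/3
P(W=1 | obs) = 4/45 / 1/3 = 4/15
P(W=2 | obs) = 7/45 / 1/3 = 7/15
P(W=3 | obs) = 4/45 / 1/3 = 4/15
argmax = 2

argmax_v P(W = v | obs) = 2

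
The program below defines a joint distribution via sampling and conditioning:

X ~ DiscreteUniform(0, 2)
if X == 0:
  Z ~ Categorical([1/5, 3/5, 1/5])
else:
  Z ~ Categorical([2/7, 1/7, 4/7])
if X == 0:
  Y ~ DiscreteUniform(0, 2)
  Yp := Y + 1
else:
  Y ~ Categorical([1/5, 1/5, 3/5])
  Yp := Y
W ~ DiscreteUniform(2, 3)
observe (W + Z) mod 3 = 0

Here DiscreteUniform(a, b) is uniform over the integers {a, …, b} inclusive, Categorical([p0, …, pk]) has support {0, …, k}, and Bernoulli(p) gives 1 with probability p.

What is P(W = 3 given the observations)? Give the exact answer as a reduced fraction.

Enumerate traces; 18 have nonzero weight after conditioning:
  (X=0, Z=0, Y=0, W=3) weight 1/90
  (X=0, Z=0, Y=1, W=3) weight 1/90
  (X=0, Z=0, Y=2, W=3) weight 1/90
  (X=0, Z=1, Y=0, W=2) weight 1/30
  (X=0, Z=1, Y=1, W=2) weight 1/30
  (X=0, Z=1, Y=2, W=2) weight 1/30
  (X=1, Z=0, Y=0, W=3) weight 1/105
  (X=1, Z=0, Y=1, W=3) weight 1/105
  … 10 more
Group by W:
  weight(W=2) = 31/210
  weight(W=3) = 9/70
Total weight = 31/210 + 9/70 = 29/105
P(W=2 | obs) = 31/210 / 29/105 = 31/58
P(W=3 | obs) = 9/70 / 29/105 = 27/58

P(W = 3 | obs) = 27/58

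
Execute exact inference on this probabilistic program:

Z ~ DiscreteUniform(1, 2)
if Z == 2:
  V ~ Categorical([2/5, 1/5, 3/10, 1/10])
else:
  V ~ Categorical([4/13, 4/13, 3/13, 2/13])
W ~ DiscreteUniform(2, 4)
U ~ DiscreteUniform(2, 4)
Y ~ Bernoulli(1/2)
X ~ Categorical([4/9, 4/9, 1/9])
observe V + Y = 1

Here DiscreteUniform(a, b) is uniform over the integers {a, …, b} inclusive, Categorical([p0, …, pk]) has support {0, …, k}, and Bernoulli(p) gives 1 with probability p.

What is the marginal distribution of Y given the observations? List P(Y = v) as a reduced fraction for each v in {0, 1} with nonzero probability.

P(Y=0) = 33/79, P(Y=1) = 46/79

Enumerate traces; 108 have nonzero weight after conditioning:
  (Z=1, V=0, W=2, U=2, Y=1, X=0) weight 4/1053
  (Z=1, V=0, W=2, U=2, Y=1, X=1) weight 4/1053
  (Z=1, V=0, W=2, U=2, Y=1, X=2) weight 1/1053
  (Z=1, V=0, W=2, U=3, Y=1, X=0) weight 4/1053
  (Z=1, V=0, W=2, U=3, Y=1, X=1) weight 4/1053
  (Z=1, V=0, W=2, U=3, Y=1, X=2) weight 1/1053
  (Z=1, V=0, W=2, U=4, Y=1, X=0) weight 4/1053
  (Z=1, V=0, W=2, U=4, Y=1, X=1) weight 4/1053
  (Z=1, V=1, W=2, U=2, Y=0, X=0) weight 4/1053
  … 99 more
Group by Y:
  weight(Y=0) = 33/260
  weight(Y=1) = 23/130
Total weight = 33/260 + 23/130 = 79/260
P(Y=0 | obs) = 33/260 / 79/260 = 33/79
P(Y=1 | obs) = 23/130 / 79/260 = 46/79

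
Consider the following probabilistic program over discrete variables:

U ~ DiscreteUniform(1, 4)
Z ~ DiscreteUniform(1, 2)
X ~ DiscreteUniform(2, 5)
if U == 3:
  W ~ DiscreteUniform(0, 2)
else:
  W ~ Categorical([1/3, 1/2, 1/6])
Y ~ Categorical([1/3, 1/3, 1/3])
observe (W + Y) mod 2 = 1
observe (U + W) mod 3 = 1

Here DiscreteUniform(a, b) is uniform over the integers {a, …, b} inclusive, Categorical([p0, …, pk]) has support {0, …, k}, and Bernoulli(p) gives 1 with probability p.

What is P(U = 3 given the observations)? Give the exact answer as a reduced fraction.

Enumerate traces; 40 have nonzero weight after conditioning:
  (U=1, Z=1, X=2, W=0, Y=1) weight 1/288
  (U=1, Z=1, X=3, W=0, Y=1) weight 1/288
  (U=1, Z=1, X=4, W=0, Y=1) weight 1/288
  (U=1, Z=1, X=5, W=0, Y=1) weight 1/288
  (U=1, Z=2, X=2, W=0, Y=1) weight 1/288
  (U=1, Z=2, X=3, W=0, Y=1) weight 1/288
  (U=1, Z=2, X=4, W=0, Y=1) weight 1/288
  (U=1, Z=2, X=5, W=0, Y=1) weight 1/288
  (U=2, Z=1, X=2, W=2, Y=1) weight 1/576
  (U=3, Z=1, X=2, W=1, Y=0) weight 1/288
  … 30 more
Group by U:
  weight(U=1) = 1/36
  weight(U=2) = 1/72
  weight(U=3) = 1/18
  weight(U=4) = 1/36
Total weight = 1/36 + 1/72 + 1/18 + 1/36 = 1/8
P(U=1 | obs) = 1/36 / 1/8 = 2/9
P(U=2 | obs) = 1/72 / 1/8 = 1/9
P(U=3 | obs) = 1/18 / 1/8 = 4/9
P(U=4 | obs) = 1/36 / 1/8 = 2/9

P(U = 3 | obs) = 4/9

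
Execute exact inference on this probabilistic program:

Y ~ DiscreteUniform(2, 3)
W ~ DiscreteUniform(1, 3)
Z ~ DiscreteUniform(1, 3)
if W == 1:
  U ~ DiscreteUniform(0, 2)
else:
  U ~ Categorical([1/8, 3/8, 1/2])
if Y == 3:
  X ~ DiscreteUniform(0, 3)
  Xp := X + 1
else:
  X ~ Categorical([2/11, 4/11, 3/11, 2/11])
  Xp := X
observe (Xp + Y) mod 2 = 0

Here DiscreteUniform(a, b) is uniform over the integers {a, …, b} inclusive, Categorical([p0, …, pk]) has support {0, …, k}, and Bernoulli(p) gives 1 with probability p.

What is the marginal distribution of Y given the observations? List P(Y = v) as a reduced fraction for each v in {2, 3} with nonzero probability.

Enumerate traces; 108 have nonzero weight after conditioning:
  (Y=2, W=1, Z=1, U=0, X=0) weight 1/297
  (Y=2, W=1, Z=1, U=0, X=2) weight 1/198
  (Y=2, W=1, Z=1, U=1, X=0) weight 1/297
  (Y=2, W=1, Z=1, U=1, X=2) weight 1/198
  (Y=2, W=1, Z=1, U=2, X=0) weight 1/297
  (Y=2, W=1, Z=1, U=2, X=2) weight 1/198
  (Y=2, W=1, Z=2, U=0, X=0) weight 1/297
  (Y=2, W=1, Z=2, U=0, X=2) weight 1/198
  (Y=3, W=1, Z=1, U=0, X=0) weight 1/216
  … 99 more
Group by Y:
  weight(Y=2) = 5/22
  weight(Y=3) = 1/4
Total weight = 5/22 + 1/4 = 21/44
P(Y=2 | obs) = 5/22 / 21/44 = 10/21
P(Y=3 | obs) = 1/4 / 21/44 = 11/21

P(Y=2) = 10/21, P(Y=3) = 11/21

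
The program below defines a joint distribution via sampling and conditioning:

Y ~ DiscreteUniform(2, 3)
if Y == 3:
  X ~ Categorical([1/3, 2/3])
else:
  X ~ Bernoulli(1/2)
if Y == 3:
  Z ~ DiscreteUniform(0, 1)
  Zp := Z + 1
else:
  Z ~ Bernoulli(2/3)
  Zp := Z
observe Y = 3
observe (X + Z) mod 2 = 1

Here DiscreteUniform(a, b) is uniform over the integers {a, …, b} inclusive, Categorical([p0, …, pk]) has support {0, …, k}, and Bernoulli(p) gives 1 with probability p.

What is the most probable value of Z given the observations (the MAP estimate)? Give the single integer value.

argmax_v P(Z = v | obs) = 0

Enumerate traces; 2 have nonzero weight after conditioning:
  (Y=3, X=0, Z=1) weight 1/12
  (Y=3, X=1, Z=0) weight 1/6
Group by Z:
  weight(Z=0) = 1/6
  weight(Z=1) = 1/12
Total weight = 1/6 + 1/12 = 1/4
P(Z=0 | obs) = 1/6 / 1/4 = 2/3
P(Z=1 | obs) = 1/12 / 1/4 = 1/3
argmax = 0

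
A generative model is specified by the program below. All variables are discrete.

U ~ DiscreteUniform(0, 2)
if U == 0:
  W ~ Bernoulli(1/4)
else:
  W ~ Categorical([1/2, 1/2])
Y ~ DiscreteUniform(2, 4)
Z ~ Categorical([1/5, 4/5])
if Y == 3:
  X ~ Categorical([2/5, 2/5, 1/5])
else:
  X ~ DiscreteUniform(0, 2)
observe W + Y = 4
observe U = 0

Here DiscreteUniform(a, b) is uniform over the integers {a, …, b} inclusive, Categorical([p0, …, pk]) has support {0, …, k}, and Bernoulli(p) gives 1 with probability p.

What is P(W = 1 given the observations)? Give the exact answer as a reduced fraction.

P(W = 1 | obs) = 1/4

Enumerate traces; 12 have nonzero weight after conditioning:
  (U=0, W=0, Y=4, Z=0, X=0) weight 1/180
  (U=0, W=0, Y=4, Z=0, X=1) weight 1/180
  (U=0, W=0, Y=4, Z=0, X=2) weight 1/180
  (U=0, W=0, Y=4, Z=1, X=0) weight 1/45
  (U=0, W=0, Y=4, Z=1, X=1) weight 1/45
  (U=0, W=0, Y=4, Z=1, X=2) weight 1/45
  (U=0, W=1, Y=3, Z=0, X=0) weight 1/450
  (U=0, W=1, Y=3, Z=0, X=1) weight 1/450
  … 4 more
Group by W:
  weight(W=0) = 1/12
  weight(W=1) = 1/36
Total weight = 1/12 + 1/36 = 1/9
P(W=0 | obs) = 1/12 / 1/9 = 3/4
P(W=1 | obs) = 1/36 / 1/9 = 1/4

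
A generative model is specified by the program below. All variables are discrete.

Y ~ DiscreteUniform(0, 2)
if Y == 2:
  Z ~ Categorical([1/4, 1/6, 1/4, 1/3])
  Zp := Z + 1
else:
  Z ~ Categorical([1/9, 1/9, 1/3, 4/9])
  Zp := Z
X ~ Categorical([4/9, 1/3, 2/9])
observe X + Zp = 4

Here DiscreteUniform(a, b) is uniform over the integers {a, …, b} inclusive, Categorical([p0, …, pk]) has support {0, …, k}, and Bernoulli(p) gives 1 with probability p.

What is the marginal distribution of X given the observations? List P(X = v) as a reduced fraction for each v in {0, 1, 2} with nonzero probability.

Enumerate traces; 7 have nonzero weight after conditioning:
  (Y=0, Z=2, X=2) weight 2/81
  (Y=0, Z=3, X=1) weight 4/81
  (Y=1, Z=2, X=2) weight 2/81
  (Y=1, Z=3, X=1) weight 4/81
  (Y=2, Z=1, X=2) weight 1/81
  (Y=2, Z=2, X=1) weight 1/36
  (Y=2, Z=3, X=0) weight 4/81
Group by X:
  weight(X=0) = 4/81
  weight(X=1) = 41/324
  weight(X=2) = 5/81
Total weight = 4/81 + 41/324 + 5/81 = 77/324
P(X=0 | obs) = 4/81 / 77/324 = 16/77
P(X=1 | obs) = 41/324 / 77/324 = 41/77
P(X=2 | obs) = 5/81 / 77/324 = 20/77

P(X=0) = 16/77, P(X=1) = 41/77, P(X=2) = 20/77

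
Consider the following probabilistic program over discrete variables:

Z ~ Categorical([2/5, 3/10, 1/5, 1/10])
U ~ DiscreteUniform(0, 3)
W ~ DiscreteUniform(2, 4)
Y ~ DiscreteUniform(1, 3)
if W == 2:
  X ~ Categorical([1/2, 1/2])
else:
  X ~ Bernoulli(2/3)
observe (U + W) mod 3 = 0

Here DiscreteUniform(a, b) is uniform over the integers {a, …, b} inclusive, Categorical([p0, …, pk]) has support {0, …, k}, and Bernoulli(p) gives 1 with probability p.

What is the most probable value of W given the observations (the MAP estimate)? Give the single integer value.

argmax_v P(W = v | obs) = 3

Enumerate traces; 96 have nonzero weight after conditioning:
  (Z=0, U=0, W=3, Y=1, X=0) weight 1/270
  (Z=0, U=0, W=3, Y=1, X=1) weight 1/135
  (Z=0, U=0, W=3, Y=2, X=0) weight 1/270
  (Z=0, U=0, W=3, Y=2, X=1) weight 1/135
  (Z=0, U=0, W=3, Y=3, X=0) weight 1/270
  (Z=0, U=0, W=3, Y=3, X=1) weight 1/135
  (Z=0, U=1, W=2, Y=1, X=0) weight 1/180
  (Z=0, U=1, W=2, Y=1, X=1) weight 1/180
  (Z=0, U=2, W=4, Y=1, X=0) weight 1/270
  … 87 more
Group by W:
  weight(W=2) = 1/12
  weight(W=3) = 1/6
  weight(W=4) = 1/12
Total weight = 1/12 + 1/6 + 1/12 = 1/3
P(W=2 | obs) = 1/12 / 1/3 = 1/4
P(W=3 | obs) = 1/6 / 1/3 = 1/2
P(W=4 | obs) = 1/12 / 1/3 = 1/4
argmax = 3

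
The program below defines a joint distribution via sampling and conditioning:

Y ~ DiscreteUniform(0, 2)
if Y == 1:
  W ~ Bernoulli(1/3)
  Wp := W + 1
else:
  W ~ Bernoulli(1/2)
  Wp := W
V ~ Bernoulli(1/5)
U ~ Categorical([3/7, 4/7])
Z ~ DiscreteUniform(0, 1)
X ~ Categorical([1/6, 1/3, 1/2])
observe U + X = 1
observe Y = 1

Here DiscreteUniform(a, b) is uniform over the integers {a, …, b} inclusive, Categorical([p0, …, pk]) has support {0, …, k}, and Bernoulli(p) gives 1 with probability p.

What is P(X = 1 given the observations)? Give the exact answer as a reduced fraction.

Enumerate traces; 16 have nonzero weight after conditioning:
  (Y=1, W=0, V=0, U=0, Z=0, X=1) weight 4/315
  (Y=1, W=0, V=0, U=0, Z=1, X=1) weight 4/315
  (Y=1, W=0, V=0, U=1, Z=0, X=0) weight 8/945
  (Y=1, W=0, V=0, U=1, Z=1, X=0) weight 8/945
  (Y=1, W=0, V=1, U=0, Z=0, X=1) weight 1/315
  (Y=1, W=0, V=1, U=0, Z=1, X=1) weight 1/315
  (Y=1, W=0, V=1, U=1, Z=0, X=0) weight 2/945
  (Y=1, W=0, V=1, U=1, Z=1, X=0) weight 2/945
  … 8 more
Group by X:
  weight(X=0) = 2/63
  weight(X=1) = 1/21
Total weight = 2/63 + 1/21 = 5/63
P(X=0 | obs) = 2/63 / 5/63 = 2/5
P(X=1 | obs) = 1/21 / 5/63 = 3/5

P(X = 1 | obs) = 3/5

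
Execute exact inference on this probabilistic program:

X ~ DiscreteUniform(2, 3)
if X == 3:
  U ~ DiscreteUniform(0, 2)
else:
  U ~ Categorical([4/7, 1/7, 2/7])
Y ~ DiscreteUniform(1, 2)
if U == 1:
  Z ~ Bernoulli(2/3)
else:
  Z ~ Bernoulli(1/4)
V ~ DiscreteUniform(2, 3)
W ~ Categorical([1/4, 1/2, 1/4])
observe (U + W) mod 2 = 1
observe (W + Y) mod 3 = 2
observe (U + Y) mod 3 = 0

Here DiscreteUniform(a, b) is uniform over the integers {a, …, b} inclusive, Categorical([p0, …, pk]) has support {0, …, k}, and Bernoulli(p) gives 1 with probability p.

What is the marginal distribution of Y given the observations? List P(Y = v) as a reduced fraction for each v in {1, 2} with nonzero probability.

Enumerate traces; 16 have nonzero weight after conditioning:
  (X=2, U=1, Y=2, Z=0, V=2, W=0) weight 1/672
  (X=2, U=1, Y=2, Z=0, V=3, W=0) weight 1/672
  (X=2, U=1, Y=2, Z=1, V=2, W=0) weight 1/336
  (X=2, U=1, Y=2, Z=1, V=3, W=0) weight 1/336
  (X=2, U=2, Y=1, Z=0, V=2, W=1) weight 3/224
  (X=2, U=2, Y=1, Z=0, V=3, W=1) weight 3/224
  (X=2, U=2, Y=1, Z=1, V=2, W=1) weight 1/224
  (X=2, U=2, Y=1, Z=1, V=3, W=1) weight 1/224
  … 8 more
Group by Y:
  weight(Y=1) = 13/168
  weight(Y=2) = 5/168
Total weight = 13/168 + 5/168 = 3/28
P(Y=1 | obs) = 13/168 / 3/28 = 13/18
P(Y=2 | obs) = 5/168 / 3/28 = 5/18

P(Y=1) = 13/18, P(Y=2) = 5/18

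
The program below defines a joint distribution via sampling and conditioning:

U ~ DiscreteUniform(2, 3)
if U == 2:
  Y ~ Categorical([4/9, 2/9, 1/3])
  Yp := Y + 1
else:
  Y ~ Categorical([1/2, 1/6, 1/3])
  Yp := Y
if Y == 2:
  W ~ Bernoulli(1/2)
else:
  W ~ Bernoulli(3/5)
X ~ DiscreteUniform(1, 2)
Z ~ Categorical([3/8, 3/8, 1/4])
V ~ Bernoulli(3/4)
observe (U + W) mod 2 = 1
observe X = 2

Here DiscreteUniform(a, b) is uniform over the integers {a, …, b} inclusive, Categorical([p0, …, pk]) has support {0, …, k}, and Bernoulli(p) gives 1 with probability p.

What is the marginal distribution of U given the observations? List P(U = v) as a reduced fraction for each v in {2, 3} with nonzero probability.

Enumerate traces; 36 have nonzero weight after conditioning:
  (U=2, Y=0, W=1, X=2, Z=0, V=0) weight 1/160
  (U=2, Y=0, W=1, X=2, Z=0, V=1) weight 3/160
  (U=2, Y=0, W=1, X=2, Z=1, V=0) weight 1/160
  (U=2, Y=0, W=1, X=2, Z=1, V=1) weight 3/160
  (U=2, Y=0, W=1, X=2, Z=2, V=0) weight 1/240
  (U=2, Y=0, W=1, X=2, Z=2, V=1) weight 1/80
  (U=2, Y=1, W=1, X=2, Z=0, V=0) weight 1/320
  (U=2, Y=1, W=1, X=2, Z=0, V=1) weight 3/320
  (U=3, Y=0, W=0, X=2, Z=0, V=0) weight 3/640
  … 27 more
Group by U:
  weight(U=2) = 17/120
  weight(U=3) = 13/120
Total weight = 17/120 + 13/120 = 1/4
P(U=2 | obs) = 17/120 / 1/4 = 17/30
P(U=3 | obs) = 13/120 / 1/4 = 13/30

P(U=2) = 17/30, P(U=3) = 13/30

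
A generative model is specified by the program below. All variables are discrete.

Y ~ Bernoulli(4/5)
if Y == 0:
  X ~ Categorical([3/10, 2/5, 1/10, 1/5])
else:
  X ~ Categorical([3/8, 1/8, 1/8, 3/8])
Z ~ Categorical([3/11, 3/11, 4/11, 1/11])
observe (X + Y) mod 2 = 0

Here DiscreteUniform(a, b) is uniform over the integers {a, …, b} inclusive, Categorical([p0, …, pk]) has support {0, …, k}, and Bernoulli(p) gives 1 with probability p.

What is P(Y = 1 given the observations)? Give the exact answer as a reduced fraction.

P(Y = 1 | obs) = 5/6

Enumerate traces; 16 have nonzero weight after conditioning:
  (Y=0, X=0, Z=0) weight 9/550
  (Y=0, X=0, Z=1) weight 9/550
  (Y=0, X=0, Z=2) weight 6/275
  (Y=0, X=0, Z=3) weight 3/550
  (Y=0, X=2, Z=0) weight 3/550
  (Y=0, X=2, Z=1) weight 3/550
  (Y=0, X=2, Z=2) weight 2/275
  (Y=0, X=2, Z=3) weight 1/550
  (Y=1, X=1, Z=0) weight 3/110
  … 7 more
Group by Y:
  weight(Y=0) = 2/25
  weight(Y=1) = 2/5
Total weight = 2/25 + 2/5 = 12/25
P(Y=0 | obs) = 2/25 / 12/25 = 1/6
P(Y=1 | obs) = 2/5 / 12/25 = 5/6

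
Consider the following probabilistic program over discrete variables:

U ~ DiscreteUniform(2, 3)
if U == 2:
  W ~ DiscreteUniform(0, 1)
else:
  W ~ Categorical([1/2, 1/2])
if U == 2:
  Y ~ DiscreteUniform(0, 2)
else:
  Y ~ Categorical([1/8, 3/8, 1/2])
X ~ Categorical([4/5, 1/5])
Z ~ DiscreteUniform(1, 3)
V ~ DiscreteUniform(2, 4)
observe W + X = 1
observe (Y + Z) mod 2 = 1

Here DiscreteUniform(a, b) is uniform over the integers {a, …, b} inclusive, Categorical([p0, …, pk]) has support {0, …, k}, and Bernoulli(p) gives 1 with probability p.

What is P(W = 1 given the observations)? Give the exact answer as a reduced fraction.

Enumerate traces; 60 have nonzero weight after conditioning:
  (U=2, W=0, Y=0, X=1, Z=1, V=2) weight 1/540
  (U=2, W=0, Y=0, X=1, Z=1, V=3) weight 1/540
  (U=2, W=0, Y=0, X=1, Z=1, V=4) weight 1/540
  (U=2, W=0, Y=0, X=1, Z=3, V=2) weight 1/540
  (U=2, W=0, Y=0, X=1, Z=3, V=3) weight 1/540
  (U=2, W=0, Y=0, X=1, Z=3, V=4) weight 1/540
  (U=2, W=0, Y=1, X=1, Z=2, V=2) weight 1/540
  (U=2, W=0, Y=1, X=1, Z=2, V=3) weight 1/540
  (U=2, W=1, Y=0, X=0, Z=1, V=2) weight 1/135
  … 51 more
Group by W:
  weight(W=0) = 79/1440
  weight(W=1) = 79/360
Total weight = 79/1440 + 79/360 = 79/288
P(W=0 | obs) = 79/1440 / 79/288 = 1/5
P(W=1 | obs) = 79/360 / 79/288 = 4/5

P(W = 1 | obs) = 4/5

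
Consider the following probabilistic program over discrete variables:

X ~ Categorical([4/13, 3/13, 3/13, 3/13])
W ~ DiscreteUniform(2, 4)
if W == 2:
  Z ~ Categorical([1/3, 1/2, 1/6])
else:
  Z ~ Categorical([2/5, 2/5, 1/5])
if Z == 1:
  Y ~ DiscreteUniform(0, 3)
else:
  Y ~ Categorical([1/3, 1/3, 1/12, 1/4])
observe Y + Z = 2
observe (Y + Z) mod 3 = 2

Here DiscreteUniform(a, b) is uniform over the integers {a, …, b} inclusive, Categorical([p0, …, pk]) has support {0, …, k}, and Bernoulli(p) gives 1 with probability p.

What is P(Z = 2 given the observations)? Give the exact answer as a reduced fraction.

Enumerate traces; 36 have nonzero weight after conditioning:
  (X=0, W=2, Z=0, Y=2) weight 1/351
  (X=0, W=2, Z=1, Y=1) weight 1/78
  (X=0, W=2, Z=2, Y=0) weight 2/351
  (X=0, W=3, Z=0, Y=2) weight 2/585
  (X=0, W=3, Z=1, Y=1) weight 2/195
  (X=0, W=3, Z=2, Y=0) weight 4/585
  (X=0, W=4, Z=0, Y=2) weight 2/585
  (X=0, W=4, Z=1, Y=1) weight 2/195
  … 28 more
Group by Z:
  weight(Z=0) = 17/540
  weight(Z=1) = 13/120
  weight(Z=2) = 17/270
Total weight = 17/540 + 13/120 + 17/270 = 73/360
P(Z=0 | obs) = 17/540 / 73/360 = 34/219
P(Z=1 | obs) = 13/120 / 73/360 = 39/73
P(Z=2 | obs) = 17/270 / 73/360 = 68/219

P(Z = 2 | obs) = 68/219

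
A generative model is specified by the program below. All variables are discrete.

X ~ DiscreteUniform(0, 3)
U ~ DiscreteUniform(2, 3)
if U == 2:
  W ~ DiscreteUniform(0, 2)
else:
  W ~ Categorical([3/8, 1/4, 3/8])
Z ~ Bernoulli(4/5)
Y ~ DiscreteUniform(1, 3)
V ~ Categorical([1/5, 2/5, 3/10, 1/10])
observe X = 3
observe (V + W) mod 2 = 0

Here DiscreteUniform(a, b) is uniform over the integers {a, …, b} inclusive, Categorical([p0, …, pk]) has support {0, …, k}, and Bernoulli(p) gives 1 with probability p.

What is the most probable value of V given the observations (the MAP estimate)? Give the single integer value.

Enumerate traces; 72 have nonzero weight after conditioning:
  (X=3, U=2, W=0, Z=0, Y=1, V=0) weight 1/1800
  (X=3, U=2, W=0, Z=0, Y=1, V=2) weight 1/1200
  (X=3, U=2, W=0, Z=0, Y=2, V=0) weight 1/1800
  (X=3, U=2, W=0, Z=0, Y=2, V=2) weight 1/1200
  (X=3, U=2, W=0, Z=0, Y=3, V=0) weight 1/1800
  (X=3, U=2, W=0, Z=0, Y=3, V=2) weight 1/1200
  (X=3, U=2, W=0, Z=1, Y=1, V=0) weight 1/450
  (X=3, U=2, W=0, Z=1, Y=1, V=2) weight 1/300
  (X=3, U=2, W=1, Z=0, Y=1, V=1) weight 1/900
  (X=3, U=2, W=1, Z=0, Y=1, V=3) weight 1/3600
  … 62 more
Group by V:
  weight(V=0) = 17/480
  weight(V=1) = 7/240
  weight(V=2) = 17/320
  weight(V=3) = 7/960
Total weight = 17/480 + 7/240 + 17/320 + 7/960 = 1/8
P(V=0 | obs) = 17/480 / 1/8 = 17/60
P(V=1 | obs) = 7/240 / 1/8 = 7/30
P(V=2 | obs) = 17/320 / 1/8 = 17/40
P(V=3 | obs) = 7/960 / 1/8 = 7/120
argmax = 2

argmax_v P(V = v | obs) = 2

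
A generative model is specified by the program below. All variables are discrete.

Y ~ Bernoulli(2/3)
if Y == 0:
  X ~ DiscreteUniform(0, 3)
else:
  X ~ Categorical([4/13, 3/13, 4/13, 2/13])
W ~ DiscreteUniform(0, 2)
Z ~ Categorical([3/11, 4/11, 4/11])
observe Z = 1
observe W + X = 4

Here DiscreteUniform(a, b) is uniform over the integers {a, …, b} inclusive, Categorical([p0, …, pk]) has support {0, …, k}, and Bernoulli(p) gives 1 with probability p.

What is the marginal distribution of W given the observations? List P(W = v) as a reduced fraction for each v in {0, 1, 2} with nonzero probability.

Enumerate traces; 4 have nonzero weight after conditioning:
  (Y=0, X=2, W=2, Z=1) weight 1/99
  (Y=0, X=3, W=1, Z=1) weight 1/99
  (Y=1, X=2, W=2, Z=1) weight 32/1287
  (Y=1, X=3, W=1, Z=1) weight 16/1287
Group by W:
  weight(W=1) = 29/1287
  weight(W=2) = 5/143
Total weight = 29/1287 + 5/143 = 74/1287
P(W=1 | obs) = 29/1287 / 74/1287 = 29/74
P(W=2 | obs) = 5/143 / 74/1287 = 45/74

P(W=1) = 29/74, P(W=2) = 45/74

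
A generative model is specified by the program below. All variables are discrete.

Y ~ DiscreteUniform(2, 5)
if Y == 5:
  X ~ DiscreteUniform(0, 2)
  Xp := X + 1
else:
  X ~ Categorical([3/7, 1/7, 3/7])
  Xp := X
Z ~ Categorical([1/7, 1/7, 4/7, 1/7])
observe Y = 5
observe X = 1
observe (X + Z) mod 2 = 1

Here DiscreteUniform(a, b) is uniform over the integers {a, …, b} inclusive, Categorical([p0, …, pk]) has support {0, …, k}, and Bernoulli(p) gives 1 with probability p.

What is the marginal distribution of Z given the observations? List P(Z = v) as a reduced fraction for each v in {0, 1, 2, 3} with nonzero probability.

P(Z=0) = 1/5, P(Z=2) = 4/5

Enumerate traces; 2 have nonzero weight after conditioning:
  (Y=5, X=1, Z=0) weight 1/84
  (Y=5, X=1, Z=2) weight 1/21
Group by Z:
  weight(Z=0) = 1/84
  weight(Z=2) = 1/21
Total weight = 1/84 + 1/21 = 5/84
P(Z=0 | obs) = 1/84 / 5/84 = 1/5
P(Z=2 | obs) = 1/21 / 5/84 = 4/5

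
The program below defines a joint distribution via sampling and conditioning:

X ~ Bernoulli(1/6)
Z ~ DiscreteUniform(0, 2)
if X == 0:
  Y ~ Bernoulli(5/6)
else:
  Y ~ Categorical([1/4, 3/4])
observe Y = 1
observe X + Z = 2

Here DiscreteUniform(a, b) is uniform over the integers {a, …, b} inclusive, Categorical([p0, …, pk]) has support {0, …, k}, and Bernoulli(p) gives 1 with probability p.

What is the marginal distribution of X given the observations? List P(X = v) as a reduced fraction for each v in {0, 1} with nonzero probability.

P(X=0) = 50/59, P(X=1) = 9/59

Enumerate traces; 2 have nonzero weight after conditioning:
  (X=0, Z=2, Y=1) weight 25/108
  (X=1, Z=1, Y=1) weight 1/24
Group by X:
  weight(X=0) = 25/108
  weight(X=1) = 1/24
Total weight = 25/108 + 1/24 = 59/216
P(X=0 | obs) = 25/108 / 59/216 = 50/59
P(X=1 | obs) = 1/24 / 59/216 = 9/59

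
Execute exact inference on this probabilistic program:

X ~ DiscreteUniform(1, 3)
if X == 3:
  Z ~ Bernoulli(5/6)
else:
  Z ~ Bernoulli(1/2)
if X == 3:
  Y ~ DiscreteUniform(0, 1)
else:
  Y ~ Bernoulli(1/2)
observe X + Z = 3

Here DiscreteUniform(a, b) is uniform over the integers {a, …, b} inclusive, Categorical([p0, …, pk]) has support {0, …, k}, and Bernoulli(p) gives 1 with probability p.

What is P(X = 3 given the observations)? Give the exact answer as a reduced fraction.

P(X = 3 | obs) = 1/4

Enumerate traces; 4 have nonzero weight after conditioning:
  (X=2, Z=1, Y=0) weight 1/12
  (X=2, Z=1, Y=1) weight 1/12
  (X=3, Z=0, Y=0) weight 1/36
  (X=3, Z=0, Y=1) weight 1/36
Group by X:
  weight(X=2) = 1/6
  weight(X=3) = 1/18
Total weight = 1/6 + 1/18 = 2/9
P(X=2 | obs) = 1/6 / 2/9 = 3/4
P(X=3 | obs) = 1/18 / 2/9 = 1/4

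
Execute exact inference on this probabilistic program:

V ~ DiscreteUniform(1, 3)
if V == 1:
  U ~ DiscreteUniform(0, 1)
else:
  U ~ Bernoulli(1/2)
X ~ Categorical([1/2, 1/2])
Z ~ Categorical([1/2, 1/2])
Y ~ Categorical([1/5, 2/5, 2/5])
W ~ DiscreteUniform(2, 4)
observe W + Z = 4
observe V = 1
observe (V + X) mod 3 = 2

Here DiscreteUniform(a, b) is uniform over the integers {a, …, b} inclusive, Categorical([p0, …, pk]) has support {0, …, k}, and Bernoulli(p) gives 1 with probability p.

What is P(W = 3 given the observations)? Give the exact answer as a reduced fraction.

Enumerate traces; 12 have nonzero weight after conditioning:
  (V=1, U=0, X=1, Z=0, Y=0, W=4) weight 1/360
  (V=1, U=0, X=1, Z=0, Y=1, W=4) weight 1/180
  (V=1, U=0, X=1, Z=0, Y=2, W=4) weight 1/180
  (V=1, U=0, X=1, Z=1, Y=0, W=3) weight 1/360
  (V=1, U=0, X=1, Z=1, Y=1, W=3) weight 1/180
  (V=1, U=0, X=1, Z=1, Y=2, W=3) weight 1/180
  (V=1, U=1, X=1, Z=0, Y=0, W=4) weight 1/360
  (V=1, U=1, X=1, Z=0, Y=1, W=4) weight 1/180
  … 4 more
Group by W:
  weight(W=3) = 1/36
  weight(W=4) = 1/36
Total weight = 1/36 + 1/36 = 1/18
P(W=3 | obs) = 1/36 / 1/18 = 1/2
P(W=4 | obs) = 1/36 / 1/18 = 1/2

P(W = 3 | obs) = 1/2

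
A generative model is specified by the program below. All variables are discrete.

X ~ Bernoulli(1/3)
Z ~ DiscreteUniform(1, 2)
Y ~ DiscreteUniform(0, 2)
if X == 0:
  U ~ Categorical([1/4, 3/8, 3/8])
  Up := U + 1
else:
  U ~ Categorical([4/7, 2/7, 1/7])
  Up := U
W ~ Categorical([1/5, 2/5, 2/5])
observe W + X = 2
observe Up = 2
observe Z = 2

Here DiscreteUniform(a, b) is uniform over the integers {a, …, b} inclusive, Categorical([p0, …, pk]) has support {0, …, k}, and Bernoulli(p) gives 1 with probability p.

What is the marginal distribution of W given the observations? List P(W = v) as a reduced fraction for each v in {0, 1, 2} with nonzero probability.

Enumerate traces; 6 have nonzero weight after conditioning:
  (X=0, Z=2, Y=0, U=1, W=2) weight 1/60
  (X=0, Z=2, Y=1, U=1, W=2) weight 1/60
  (X=0, Z=2, Y=2, U=1, W=2) weight 1/60
  (X=1, Z=2, Y=0, U=2, W=1) weight 1/315
  (X=1, Z=2, Y=1, U=2, W=1) weight 1/315
  (X=1, Z=2, Y=2, U=2, W=1) weight 1/315
Group by W:
  weight(W=1) = 1/105
  weight(W=2) = 1/20
Total weight = 1/105 + 1/20 = 5/84
P(W=1 | obs) = 1/105 / 5/84 = 4/25
P(W=2 | obs) = 1/20 / 5/84 = 21/25

P(W=1) = 4/25, P(W=2) = 21/25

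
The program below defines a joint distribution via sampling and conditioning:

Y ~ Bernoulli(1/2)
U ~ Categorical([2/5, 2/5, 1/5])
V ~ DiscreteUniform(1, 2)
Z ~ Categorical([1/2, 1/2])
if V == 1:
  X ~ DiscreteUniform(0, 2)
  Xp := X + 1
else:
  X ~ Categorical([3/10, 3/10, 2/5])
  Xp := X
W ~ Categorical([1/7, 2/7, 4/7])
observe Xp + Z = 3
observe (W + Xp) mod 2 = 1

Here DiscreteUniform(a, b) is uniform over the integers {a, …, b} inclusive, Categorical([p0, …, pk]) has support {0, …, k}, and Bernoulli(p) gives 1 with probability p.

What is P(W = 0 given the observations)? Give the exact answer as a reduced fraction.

Enumerate traces; 24 have nonzero weight after conditioning:
  (Y=0, U=0, V=1, Z=0, X=2, W=0) weight 1/420
  (Y=0, U=0, V=1, Z=0, X=2, W=2) weight 1/105
  (Y=0, U=0, V=1, Z=1, X=1, W=1) weight 1/210
  (Y=0, U=0, V=2, Z=1, X=2, W=1) weight 1/175
  (Y=0, U=1, V=1, Z=0, X=2, W=0) weight 1/420
  (Y=0, U=1, V=1, Z=0, X=2, W=2) weight 1/105
  (Y=0, U=1, V=1, Z=1, X=1, W=1) weight 1/210
  (Y=0, U=1, V=2, Z=1, X=2, W=1) weight 1/175
  … 16 more
Group by W:
  weight(W=0) = 1/84
  weight(W=1) = 11/210
  weight(W=2) = 1/21
Total weight = 1/84 + 11/210 + 1/21 = 47/420
P(W=0 | obs) = 1/84 / 47/420 = 5/47
P(W=1 | obs) = 11/210 / 47/420 = 22/47
P(W=2 | obs) = 1/21 / 47/420 = 20/47

P(W = 0 | obs) = 5/47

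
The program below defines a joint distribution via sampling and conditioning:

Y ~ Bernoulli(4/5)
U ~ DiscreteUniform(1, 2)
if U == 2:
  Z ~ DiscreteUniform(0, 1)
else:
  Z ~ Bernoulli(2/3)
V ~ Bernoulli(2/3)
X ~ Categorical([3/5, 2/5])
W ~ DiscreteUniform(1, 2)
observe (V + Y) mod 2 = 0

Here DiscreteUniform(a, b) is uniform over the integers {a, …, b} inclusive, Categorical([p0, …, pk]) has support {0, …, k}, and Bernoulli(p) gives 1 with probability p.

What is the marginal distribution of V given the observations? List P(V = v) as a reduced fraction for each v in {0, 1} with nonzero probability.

P(V=0) = 1/9, P(V=1) = 8/9

Enumerate traces; 32 have nonzero weight after conditioning:
  (Y=0, U=1, Z=0, V=0, X=0, W=1) weight 1/300
  (Y=0, U=1, Z=0, V=0, X=0, W=2) weight 1/300
  (Y=0, U=1, Z=0, V=0, X=1, W=1) weight 1/450
  (Y=0, U=1, Z=0, V=0, X=1, W=2) weight 1/450
  (Y=0, U=1, Z=1, V=0, X=0, W=1) weight 1/150
  (Y=0, U=1, Z=1, V=0, X=0, W=2) weight 1/150
  (Y=0, U=1, Z=1, V=0, X=1, W=1) weight 1/225
  (Y=0, U=1, Z=1, V=0, X=1, W=2) weight 1/225
  (Y=1, U=1, Z=0, V=1, X=0, W=1) weight 2/75
  … 23 more
Group by V:
  weight(V=0) = 1/15
  weight(V=1) = 8/15
Total weight = 1/15 + 8/15 = 3/5
P(V=0 | obs) = 1/15 / 3/5 = 1/9
P(V=1 | obs) = 8/15 / 3/5 = 8/9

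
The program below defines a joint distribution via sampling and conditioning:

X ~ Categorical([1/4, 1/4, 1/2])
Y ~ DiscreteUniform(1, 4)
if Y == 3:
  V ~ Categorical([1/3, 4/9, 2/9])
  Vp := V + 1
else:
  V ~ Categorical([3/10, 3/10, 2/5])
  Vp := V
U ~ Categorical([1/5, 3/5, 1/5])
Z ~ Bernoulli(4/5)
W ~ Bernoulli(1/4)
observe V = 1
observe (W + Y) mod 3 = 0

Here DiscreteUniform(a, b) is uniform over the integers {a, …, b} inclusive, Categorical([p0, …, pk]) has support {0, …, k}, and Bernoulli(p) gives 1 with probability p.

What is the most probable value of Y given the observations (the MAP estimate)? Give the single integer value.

Enumerate traces; 36 have nonzero weight after conditioning:
  (X=0, Y=2, V=1, U=0, Z=0, W=1) weight 3/16000
  (X=0, Y=2, V=1, U=0, Z=1, W=1) weight 3/4000
  (X=0, Y=2, V=1, U=1, Z=0, W=1) weight 9/16000
  (X=0, Y=2, V=1, U=1, Z=1, W=1) weight 9/4000
  (X=0, Y=2, V=1, U=2, Z=0, W=1) weight 3/16000
  (X=0, Y=2, V=1, U=2, Z=1, W=1) weight 3/4000
  (X=0, Y=3, V=1, U=0, Z=0, W=0) weight 1/1200
  (X=0, Y=3, V=1, U=0, Z=1, W=0) weight 1/300
  … 28 more
Group by Y:
  weight(Y=2) = 3/160
  weight(Y=3) = 1/12
Total weight = 3/160 + 1/12 = 49/480
P(Y=2 | obs) = 3/160 / 49/480 = 9/49
P(Y=3 | obs) = 1/12 / 49/480 = 40/49
argmax = 3

argmax_v P(Y = v | obs) = 3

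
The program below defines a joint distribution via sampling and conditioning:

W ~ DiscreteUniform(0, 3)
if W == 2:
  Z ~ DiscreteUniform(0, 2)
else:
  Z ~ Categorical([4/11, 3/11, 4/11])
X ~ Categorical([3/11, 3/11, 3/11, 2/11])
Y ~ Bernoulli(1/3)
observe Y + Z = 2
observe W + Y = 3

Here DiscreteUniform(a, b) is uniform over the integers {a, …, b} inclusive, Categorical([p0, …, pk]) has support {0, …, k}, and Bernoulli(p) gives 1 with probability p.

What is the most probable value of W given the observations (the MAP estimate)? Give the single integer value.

Enumerate traces; 8 have nonzero weight after conditioning:
  (W=2, Z=1, X=0, Y=1) weight 1/132
  (W=2, Z=1, X=1, Y=1) weight 1/132
  (W=2, Z=1, X=2, Y=1) weight 1/132
  (W=2, Z=1, X=3, Y=1) weight 1/198
  (W=3, Z=2, X=0, Y=0) weight 2/121
  (W=3, Z=2, X=1, Y=0) weight 2/121
  (W=3, Z=2, X=2, Y=0) weight 2/121
  (W=3, Z=2, X=3, Y=0) weight 4/363
Group by W:
  weight(W=2) = 1/36
  weight(W=3) = 2/33
Total weight = 1/36 + 2/33 = 35/396
P(W=2 | obs) = 1/36 / 35/396 = 11/35
P(W=3 | obs) = 2/33 / 35/396 = 24/35
argmax = 3

argmax_v P(W = v | obs) = 3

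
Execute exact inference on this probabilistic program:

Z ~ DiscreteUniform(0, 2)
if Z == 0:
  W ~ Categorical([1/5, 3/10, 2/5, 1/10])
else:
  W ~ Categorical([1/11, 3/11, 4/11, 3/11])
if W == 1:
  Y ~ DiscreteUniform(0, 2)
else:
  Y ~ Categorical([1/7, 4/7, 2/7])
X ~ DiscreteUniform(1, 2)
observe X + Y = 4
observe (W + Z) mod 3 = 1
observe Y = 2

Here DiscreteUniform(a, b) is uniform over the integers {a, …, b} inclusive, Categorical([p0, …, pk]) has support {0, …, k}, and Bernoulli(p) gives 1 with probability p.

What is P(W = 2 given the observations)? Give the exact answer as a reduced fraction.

P(W = 2 | obs) = 80/237

Enumerate traces; 4 have nonzero weight after conditioning:
  (Z=0, W=1, Y=2, X=2) weight 1/60
  (Z=1, W=0, Y=2, X=2) weight 1/231
  (Z=1, W=3, Y=2, X=2) weight 1/77
  (Z=2, W=2, Y=2, X=2) weight 4/231
Group by W:
  weight(W=0) = 1/231
  weight(W=1) = 1/60
  weight(W=2) = 4/231
  weight(W=3) = 1/77
Total weight = 1/231 + 1/60 + 4/231 + 1/77 = 79/1540
P(W=0 | obs) = 1/231 / 79/1540 = 20/237
P(W=1 | obs) = 1/60 / 79/1540 = 77/237
P(W=2 | obs) = 4/231 / 79/1540 = 80/237
P(W=3 | obs) = 1/77 / 79/1540 = 20/79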